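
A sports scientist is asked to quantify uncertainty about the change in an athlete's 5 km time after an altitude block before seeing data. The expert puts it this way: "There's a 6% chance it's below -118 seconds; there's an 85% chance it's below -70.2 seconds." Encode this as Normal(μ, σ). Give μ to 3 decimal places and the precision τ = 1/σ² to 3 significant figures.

The p-quantile of Normal(μ,σ) is μ + z_p·σ, with z_{0.06} = -1.555 and z_{0.85} = 1.036.
Eliminate σ: μ = (z₂·x₁ − z₁·x₂)/(z₂ − z₁) = (1.036·-118 − (-1.555)·-70.2)/2.591 = -89.319.
Then σ = (x₂ − x₁)/(z₂ − z₁) = (-70.2 − -118)/2.591 = 18.447.
Precision τ = 1/σ² = 1/18.45² = 0.00294.

μ = -89.319, τ = 0.00294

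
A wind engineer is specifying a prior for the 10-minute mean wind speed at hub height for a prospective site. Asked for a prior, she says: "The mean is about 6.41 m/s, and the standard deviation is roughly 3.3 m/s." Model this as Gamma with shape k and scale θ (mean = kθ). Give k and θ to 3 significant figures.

k ≈ 3.77, θ ≈ 1.7

For Gamma(k, scale θ): mean = kθ, variance = kθ², so CV = 1/√k.
CV = SD/mean = 3.3/6.41 = 0.5148, hence k = 1/CV² = 3.77.
Then θ = mean/k = 6.41/3.77 = 1.7.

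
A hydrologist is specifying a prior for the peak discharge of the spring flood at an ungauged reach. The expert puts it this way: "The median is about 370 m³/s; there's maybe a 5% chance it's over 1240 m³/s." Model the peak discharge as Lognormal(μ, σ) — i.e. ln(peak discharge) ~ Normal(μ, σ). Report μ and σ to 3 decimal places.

If T ~ Lognormal(μ,σ) then ln T ~ Normal(μ,σ), so the p-quantile of ln T is μ + z_p·σ.
ln(370) = 5.914 and ln(1240) = 7.123; z_{0.5} = 0, z_{0.95} = 1.645.
σ = (7.123 − 5.914)/(1.645 − (0)) = 0.735.
μ = 5.914 − (0)·0.735 = 5.914.

μ ≈ 5.914, σ ≈ 0.735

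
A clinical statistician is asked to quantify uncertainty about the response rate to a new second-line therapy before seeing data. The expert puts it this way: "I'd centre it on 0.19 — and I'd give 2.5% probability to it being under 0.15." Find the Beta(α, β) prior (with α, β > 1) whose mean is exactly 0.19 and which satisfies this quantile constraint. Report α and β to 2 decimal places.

α ≈ 64.12, β ≈ 273.36

With mean 0.19 fixed, write α = 0.19s, β = 0.81s where s = α+β.
Need P(θ < 0.15) = 0.025 under Beta(0.19s, 0.81s). Normal approximation: (q−m)/√(m(1−m)/s) ≈ z_{0.025} = -1.96, so s ≈ 0.19·0.81·(-1.96)²/(0.15−0.19)² = 369.5.
At s = 369.5: P(θ<0.15) ≈ 0.020. Adjusting to match 0.025 gives s ≈ 337.48.
So α = 0.19·337.48 ≈ 64.12, β = 0.81·337.48 ≈ 273.36.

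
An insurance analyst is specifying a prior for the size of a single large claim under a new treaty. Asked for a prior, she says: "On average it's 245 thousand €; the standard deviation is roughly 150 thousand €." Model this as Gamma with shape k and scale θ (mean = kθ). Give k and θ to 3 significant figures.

k ≈ 2.67, θ ≈ 91.8

For Gamma(k, scale θ): mean = kθ, variance = kθ², so CV = 1/√k.
CV = SD/mean = 150/245 = 0.6122, hence k = 1/CV² = 2.67.
Then θ = mean/k = 245/2.67 = 91.8.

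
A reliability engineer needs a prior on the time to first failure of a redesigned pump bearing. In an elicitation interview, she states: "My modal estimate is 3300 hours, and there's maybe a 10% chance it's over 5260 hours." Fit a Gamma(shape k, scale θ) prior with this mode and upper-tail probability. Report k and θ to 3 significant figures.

Gamma(k,θ) with k>1 has mode (k−1)θ, so θ = 3300/(k−1).
Need P(X < 5260) = 0.9 with θ tied to k this way. Start at k = 2, θ = 3300: P(X<5260) ≈ 0.473.
Too low — raise k to concentrate. Iterating converges to k ≈ 9.64.
Then θ = 3300/(9.64−1) ≈ 382.

k ≈ 9.64, θ ≈ 382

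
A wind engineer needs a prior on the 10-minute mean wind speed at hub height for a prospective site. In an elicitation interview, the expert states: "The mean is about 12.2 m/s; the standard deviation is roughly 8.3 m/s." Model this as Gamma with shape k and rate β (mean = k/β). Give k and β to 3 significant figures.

For Gamma(k, rate β): mean = k/β, variance = k/β², so CV = 1/√k.
CV = SD/mean = 8.3/12.2 = 0.6803, hence k = 1/CV² = 2.16.
Then β = k/mean = 2.16/12.2 = 0.177.

k ≈ 2.16, β ≈ 0.177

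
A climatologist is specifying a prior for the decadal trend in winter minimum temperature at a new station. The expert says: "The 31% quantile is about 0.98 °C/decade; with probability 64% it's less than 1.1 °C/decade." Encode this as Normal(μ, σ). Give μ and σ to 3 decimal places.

μ = 1.050, σ = 0.140

The p-quantile of Normal(μ,σ) is μ + z_p·σ, with z_{0.31} = -0.4959 and z_{0.64} = 0.3585.
Eliminate σ: μ = (z₂·x₁ − z₁·x₂)/(z₂ − z₁) = (0.3585·0.98 − (-0.4959)·1.1)/0.8543 = 1.050.
Then σ = (x₂ − x₁)/(z₂ − z₁) = (1.1 − 0.98)/0.8543 = 0.140.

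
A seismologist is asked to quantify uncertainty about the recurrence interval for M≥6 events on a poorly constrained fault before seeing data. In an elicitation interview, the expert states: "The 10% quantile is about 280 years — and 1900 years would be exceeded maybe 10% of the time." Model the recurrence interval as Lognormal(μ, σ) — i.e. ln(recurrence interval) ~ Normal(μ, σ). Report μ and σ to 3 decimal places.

If T ~ Lognormal(μ,σ) then ln T ~ Normal(μ,σ), so the p-quantile of ln T is μ + z_p·σ.
ln(280) = 5.635 and ln(1900) = 7.55; z_{0.1} = -1.282, z_{0.9} = 1.282.
σ = (7.55 − 5.635)/(1.282 − (-1.282)) = 0.747.
μ = 5.635 − (-1.282)·0.747 = 6.592.

μ ≈ 6.592, σ ≈ 0.747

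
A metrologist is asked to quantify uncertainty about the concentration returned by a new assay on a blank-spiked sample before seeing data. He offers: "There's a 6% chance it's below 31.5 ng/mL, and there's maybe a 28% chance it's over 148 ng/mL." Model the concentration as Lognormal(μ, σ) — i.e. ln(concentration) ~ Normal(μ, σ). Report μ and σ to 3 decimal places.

μ ≈ 4.575, σ ≈ 0.724

If T ~ Lognormal(μ,σ) then ln T ~ Normal(μ,σ), so the p-quantile of ln T is μ + z_p·σ.
ln(31.5) = 3.45 and ln(148) = 4.997; z_{0.06} = -1.555, z_{0.72} = 0.5828.
σ = (4.997 − 3.45)/(0.5828 − (-1.555)) = 0.724.
μ = 3.45 − (-1.555)·0.724 = 4.575.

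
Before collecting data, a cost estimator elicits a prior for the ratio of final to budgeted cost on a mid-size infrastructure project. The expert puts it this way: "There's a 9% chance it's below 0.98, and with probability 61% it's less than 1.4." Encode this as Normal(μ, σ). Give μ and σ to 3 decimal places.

The p-quantile of Normal(μ,σ) is μ + z_p·σ, with z_{0.09} = -1.341 and z_{0.61} = 0.2793.
Eliminate σ: μ = (z₂·x₁ − z₁·x₂)/(z₂ − z₁) = (0.2793·0.98 − (-1.341)·1.4)/1.62 = 1.328.
Then σ = (x₂ − x₁)/(z₂ − z₁) = (1.4 − 0.98)/1.62 = 0.259.

μ = 1.328, σ = 0.259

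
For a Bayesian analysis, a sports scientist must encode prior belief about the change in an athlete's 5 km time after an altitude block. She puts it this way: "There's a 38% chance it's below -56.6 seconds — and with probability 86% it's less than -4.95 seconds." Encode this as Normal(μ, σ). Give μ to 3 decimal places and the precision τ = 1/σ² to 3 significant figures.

For Normal(μ,σ), the p-quantile is μ + z_p·σ. Here z_{0.38} = -0.3055, z_{0.86} = 1.08.
So -56.6 = μ − 0.3055σ and -4.95 = μ + 1.08σ.
Subtracting: σ = (-4.95 − -56.6)/(1.08 − (-0.3055)) = 37.271.
Then μ = -56.6 − (-0.3055)·37.271 = -45.214.
Precision τ = 1/σ² = 1/37.27² = 0.00072.

μ = -45.214, τ = 0.00072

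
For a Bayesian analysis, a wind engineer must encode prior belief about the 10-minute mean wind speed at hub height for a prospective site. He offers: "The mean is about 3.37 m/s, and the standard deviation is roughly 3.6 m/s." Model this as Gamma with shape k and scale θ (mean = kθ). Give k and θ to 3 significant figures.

k ≈ 0.876, θ ≈ 3.85

For Gamma(k, scale θ): mean = kθ, variance = kθ², so CV = 1/√k.
CV = SD/mean = 3.6/3.37 = 1.068, hence k = 1/CV² = 0.876.
Then θ = mean/k = 3.37/0.876 = 3.85.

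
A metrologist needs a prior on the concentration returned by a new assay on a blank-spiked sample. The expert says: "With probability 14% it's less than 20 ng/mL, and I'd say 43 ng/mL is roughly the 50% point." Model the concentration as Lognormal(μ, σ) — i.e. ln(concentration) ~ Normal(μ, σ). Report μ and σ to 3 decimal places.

μ ≈ 3.761, σ ≈ 0.709

If T ~ Lognormal(μ,σ) then ln T ~ Normal(μ,σ), so the p-quantile of ln T is μ + z_p·σ.
ln(20) = 2.996 and ln(43) = 3.761; z_{0.14} = -1.08, z_{0.5} = 0.
σ = (3.761 − 2.996)/(0 − (-1.08)) = 0.709.
μ = 2.996 − (-1.08)·0.709 = 3.761.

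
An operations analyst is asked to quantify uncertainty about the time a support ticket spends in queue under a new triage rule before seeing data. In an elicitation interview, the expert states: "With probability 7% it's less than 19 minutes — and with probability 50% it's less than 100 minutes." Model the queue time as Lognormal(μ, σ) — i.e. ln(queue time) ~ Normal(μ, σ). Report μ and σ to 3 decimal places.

μ ≈ 4.605, σ ≈ 1.125

If T ~ Lognormal(μ,σ) then ln T ~ Normal(μ,σ), so the p-quantile of ln T is μ + z_p·σ.
ln(19) = 2.944 and ln(100) = 4.605; z_{0.07} = -1.476, z_{0.5} = 0.
σ = (4.605 − 2.944)/(0 − (-1.476)) = 1.125.
μ = 2.944 − (-1.476)·1.125 = 4.605.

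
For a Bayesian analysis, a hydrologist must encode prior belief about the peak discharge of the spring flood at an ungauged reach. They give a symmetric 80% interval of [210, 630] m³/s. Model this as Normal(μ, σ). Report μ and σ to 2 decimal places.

μ = 420.00, σ = 163.86

A symmetric 80% interval runs μ ± z·σ with z = 1.282.
Half-width = 210, so σ = 210/1.282 = 163.86.
μ is the interval midpoint, 420.00.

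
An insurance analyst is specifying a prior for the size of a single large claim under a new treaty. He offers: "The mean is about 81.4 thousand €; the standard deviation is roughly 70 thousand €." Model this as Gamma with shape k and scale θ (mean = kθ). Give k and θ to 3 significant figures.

For Gamma(k, scale θ): mean = kθ, variance = kθ², so CV = 1/√k.
CV = SD/mean = 70/81.4 = 0.86, hence k = 1/CV² = 1.35.
Then θ = mean/k = 81.4/1.35 = 60.2.

k ≈ 1.35, θ ≈ 60.2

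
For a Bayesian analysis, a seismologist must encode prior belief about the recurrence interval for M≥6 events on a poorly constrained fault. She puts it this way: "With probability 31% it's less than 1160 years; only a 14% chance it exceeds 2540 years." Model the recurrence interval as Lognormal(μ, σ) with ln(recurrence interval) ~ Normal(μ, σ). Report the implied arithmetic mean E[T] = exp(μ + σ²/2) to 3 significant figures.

E[T] ≈ 1680 years

If T ~ Lognormal(μ,σ) then ln T ~ Normal(μ,σ), so the p-quantile of ln T is μ + z_p·σ.
ln(1160) = 7.056 and ln(2540) = 7.84; z_{0.31} = -0.4959, z_{0.86} = 1.08.
σ = (7.84 − 7.056)/(1.08 − (-0.4959)) = 0.497.
μ = 7.056 − (-0.4959)·0.497 = 7.303.
E[T] = exp(μ + σ²/2) = exp(7.303 + 0.1236) = 1680 years.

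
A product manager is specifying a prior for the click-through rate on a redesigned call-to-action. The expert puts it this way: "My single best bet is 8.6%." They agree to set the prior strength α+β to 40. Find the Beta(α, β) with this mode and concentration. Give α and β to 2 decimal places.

For α,β > 1 the Beta mode is (α−1)/(α+β−2). With α+β = 40, the mode is (α−1)/38.
Set (α−1)/38 = 0.086 → α = 1 + 0.086·38 = 4.27.
β = 40 − α = 35.73.

α = 4.27, β = 35.73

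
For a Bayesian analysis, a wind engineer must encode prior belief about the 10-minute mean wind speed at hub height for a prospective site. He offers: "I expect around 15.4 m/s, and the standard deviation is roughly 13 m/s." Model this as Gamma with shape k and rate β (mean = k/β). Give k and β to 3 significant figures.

k ≈ 1.4, β ≈ 0.0911

For Gamma(k, rate β): mean = k/β, variance = k/β², so CV = 1/√k.
CV = SD/mean = 13/15.4 = 0.8442, hence k = 1/CV² = 1.4.
Then β = k/mean = 1.4/15.4 = 0.0911.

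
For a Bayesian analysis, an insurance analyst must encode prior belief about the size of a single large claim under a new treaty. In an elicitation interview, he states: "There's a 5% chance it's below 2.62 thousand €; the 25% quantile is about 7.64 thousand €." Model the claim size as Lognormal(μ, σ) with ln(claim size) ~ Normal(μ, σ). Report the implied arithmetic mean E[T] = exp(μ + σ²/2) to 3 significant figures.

E[T] ≈ 29.5 thousand €

If T ~ Lognormal(μ,σ) then ln T ~ Normal(μ,σ), so the p-quantile of ln T is μ + z_p·σ.
ln(2.62) = 0.9632 and ln(7.64) = 2.033; z_{0.05} = -1.645, z_{0.25} = -0.6745.
σ = (2.033 − 0.9632)/(-0.6745 − (-1.645)) = 1.103.
μ = 0.9632 − (-1.645)·1.103 = 2.777.
E[T] = exp(μ + σ²/2) = exp(2.777 + 0.6082) = 29.5 thousand €.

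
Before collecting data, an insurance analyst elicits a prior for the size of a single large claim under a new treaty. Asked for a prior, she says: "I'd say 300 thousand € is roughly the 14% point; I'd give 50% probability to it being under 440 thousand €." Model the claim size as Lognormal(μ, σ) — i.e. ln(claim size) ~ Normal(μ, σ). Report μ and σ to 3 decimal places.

If T ~ Lognormal(μ,σ) then ln T ~ Normal(μ,σ), so the p-quantile of ln T is μ + z_p·σ.
ln(300) = 5.704 and ln(440) = 6.087; z_{0.14} = -1.08, z_{0.5} = 0.
σ = (6.087 − 5.704)/(0 − (-1.08)) = 0.355.
μ = 5.704 − (-1.08)·0.355 = 6.087.

μ ≈ 6.087, σ ≈ 0.355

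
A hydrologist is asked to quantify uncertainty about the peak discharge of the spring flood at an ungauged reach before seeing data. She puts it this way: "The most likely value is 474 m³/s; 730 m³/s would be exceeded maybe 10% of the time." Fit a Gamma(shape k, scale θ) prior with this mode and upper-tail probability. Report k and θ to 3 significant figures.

k ≈ 11, θ ≈ 47.3

Gamma(k,θ) with k>1 has mode (k−1)θ, so θ = 474/(k−1).
Need P(X < 730) = 0.9 with θ tied to k this way. Start at k = 2, θ = 474: P(X<730) ≈ 0.455.
Too low — raise k to concentrate. Iterating converges to k ≈ 11.
Then θ = 474/(11−1) ≈ 47.3.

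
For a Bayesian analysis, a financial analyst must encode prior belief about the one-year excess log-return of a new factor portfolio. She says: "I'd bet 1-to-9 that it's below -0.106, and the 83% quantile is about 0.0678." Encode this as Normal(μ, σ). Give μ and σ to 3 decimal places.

μ = -0.006, σ = 0.078

For Normal(μ,σ), the p-quantile is μ + z_p·σ. Here z_{0.1} = -1.282, z_{0.83} = 0.9542.
So -0.106 = μ − 1.282σ and 0.0678 = μ + 0.9542σ.
Subtracting: σ = (0.0678 − -0.106)/(0.9542 − (-1.282)) = 0.078.
Then μ = -0.106 − (-1.282)·0.078 = -0.006.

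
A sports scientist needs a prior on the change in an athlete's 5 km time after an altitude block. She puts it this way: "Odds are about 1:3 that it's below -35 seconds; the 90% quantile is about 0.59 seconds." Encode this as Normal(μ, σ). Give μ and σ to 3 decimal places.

For Normal(μ,σ), the p-quantile is μ + z_p·σ. Here z_{0.25} = -0.6745, z_{0.9} = 1.282.
So -35 = μ − 0.6745σ and 0.59 = μ + 1.282σ.
Subtracting: σ = (0.59 − -35)/(1.282 − (-0.6745)) = 18.195.
Then μ = -35 − (-0.6745)·18.195 = -22.728.

μ = -22.728, σ = 18.195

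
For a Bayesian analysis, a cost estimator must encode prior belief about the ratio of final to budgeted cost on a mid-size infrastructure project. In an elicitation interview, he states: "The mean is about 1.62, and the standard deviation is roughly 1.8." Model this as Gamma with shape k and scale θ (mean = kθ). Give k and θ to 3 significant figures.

k ≈ 0.81, θ ≈ 2

For Gamma(k, scale θ): mean = kθ, variance = kθ², so CV = 1/√k.
CV = SD/mean = 1.8/1.62 = 1.111, hence k = 1/CV² = 0.81.
Then θ = mean/k = 1.62/0.81 = 2.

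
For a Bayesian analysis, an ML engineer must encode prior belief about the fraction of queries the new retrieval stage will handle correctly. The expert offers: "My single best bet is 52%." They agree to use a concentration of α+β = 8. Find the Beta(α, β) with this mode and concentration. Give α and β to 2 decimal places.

For α,β > 1 the Beta mode is (α−1)/(α+β−2). With α+β = 8, the mode is (α−1)/6.
Set (α−1)/6 = 0.52 → α = 1 + 0.52·6 = 4.12.
β = 8 − α = 3.88.

α = 4.12, β = 3.88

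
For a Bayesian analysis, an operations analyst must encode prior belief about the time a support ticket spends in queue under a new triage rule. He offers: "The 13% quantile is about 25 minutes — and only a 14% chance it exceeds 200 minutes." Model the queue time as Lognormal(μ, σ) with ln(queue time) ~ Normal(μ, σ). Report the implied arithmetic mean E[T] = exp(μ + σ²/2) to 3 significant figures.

If T ~ Lognormal(μ,σ) then ln T ~ Normal(μ,σ), so the p-quantile of ln T is μ + z_p·σ.
ln(25) = 3.219 and ln(200) = 5.298; z_{0.13} = -1.126, z_{0.86} = 1.08.
σ = (5.298 − 3.219)/(1.08 − (-1.126)) = 0.942.
μ = 3.219 − (-1.126)·0.942 = 4.280.
E[T] = exp(μ + σ²/2) = exp(4.280 + 0.4440) = 113 minutes.

E[T] ≈ 113 minutes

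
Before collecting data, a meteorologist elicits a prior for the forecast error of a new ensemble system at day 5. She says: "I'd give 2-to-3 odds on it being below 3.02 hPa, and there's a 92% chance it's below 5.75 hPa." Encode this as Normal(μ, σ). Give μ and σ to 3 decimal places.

μ = 3.437, σ = 1.646

The p-quantile of Normal(μ,σ) is μ + z_p·σ, with z_{0.4} = -0.2533 and z_{0.92} = 1.405.
Eliminate σ: μ = (z₂·x₁ − z₁·x₂)/(z₂ − z₁) = (1.405·3.02 − (-0.2533)·5.75)/1.658 = 3.437.
Then σ = (x₂ − x₁)/(z₂ − z₁) = (5.75 − 3.02)/1.658 = 1.646.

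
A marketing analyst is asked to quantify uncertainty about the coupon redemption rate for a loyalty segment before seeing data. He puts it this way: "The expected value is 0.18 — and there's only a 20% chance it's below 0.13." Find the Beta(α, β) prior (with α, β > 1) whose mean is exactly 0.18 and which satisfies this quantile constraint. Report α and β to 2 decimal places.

α ≈ 7.81, β ≈ 35.56

With mean 0.18 fixed, write α = 0.18s, β = 0.82s where s = α+β.
Need P(θ < 0.13) = 0.2 under Beta(0.18s, 0.82s). Normal approximation: (q−m)/√(m(1−m)/s) ≈ z_{0.2} = -0.842, so s ≈ 0.18·0.82·(-0.842)²/(0.13−0.18)² = 41.8.
At s = 41.8: P(θ<0.13) ≈ 0.205. Adjusting to match 0.2 gives s ≈ 43.36.
So α = 0.18·43.36 ≈ 7.81, β = 0.82·43.36 ≈ 35.56.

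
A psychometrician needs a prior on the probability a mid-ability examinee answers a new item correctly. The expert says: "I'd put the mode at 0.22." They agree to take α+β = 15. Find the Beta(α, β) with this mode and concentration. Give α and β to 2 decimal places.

For α,β > 1 the Beta mode is (α−1)/(α+β−2). With α+β = 15, the mode is (α−1)/13.
Set (α−1)/13 = 0.22 → α = 1 + 0.22·13 = 3.86.
β = 15 − α = 11.14.

α = 3.86, β = 11.14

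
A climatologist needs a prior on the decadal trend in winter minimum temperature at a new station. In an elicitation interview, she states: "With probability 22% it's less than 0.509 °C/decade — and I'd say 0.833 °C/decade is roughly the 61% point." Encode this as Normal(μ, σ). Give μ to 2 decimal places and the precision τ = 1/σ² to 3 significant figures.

For Normal(μ,σ), the p-quantile is μ + z_p·σ. Here z_{0.22} = -0.7722, z_{0.61} = 0.2793.
So 0.509 = μ − 0.7722σ and 0.833 = μ + 0.2793σ.
Subtracting: σ = (0.833 − 0.509)/(0.2793 − (-0.7722)) = 0.31.
Then μ = 0.509 − (-0.7722)·0.31 = 0.75.
Precision τ = 1/σ² = 1/0.3081² = 10.5.

μ = 0.75, τ = 10.5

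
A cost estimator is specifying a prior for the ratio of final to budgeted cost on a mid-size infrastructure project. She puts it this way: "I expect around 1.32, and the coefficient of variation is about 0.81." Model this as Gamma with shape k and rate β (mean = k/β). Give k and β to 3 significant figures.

k ≈ 1.52, β ≈ 1.15

For Gamma(k, rate β): mean = k/β, variance = k/β², so CV = 1/√k.
CV = 0.81, hence k = 1/CV² = 1.52.
Then β = k/mean = 1.52/1.32 = 1.15.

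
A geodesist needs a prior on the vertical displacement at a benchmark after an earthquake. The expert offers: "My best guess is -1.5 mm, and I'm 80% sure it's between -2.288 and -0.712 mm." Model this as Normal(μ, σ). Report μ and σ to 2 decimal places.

A symmetric 80% interval runs μ ± z·σ with z = 1.282.
Half-width = 0.788, so σ = 0.788/1.282 = 0.61.
μ is the stated best guess, -1.50.

μ = -1.50, σ = 0.61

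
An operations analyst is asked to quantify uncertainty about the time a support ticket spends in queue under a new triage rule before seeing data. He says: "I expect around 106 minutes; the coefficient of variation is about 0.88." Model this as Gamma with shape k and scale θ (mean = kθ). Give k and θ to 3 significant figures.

k ≈ 1.29, θ ≈ 82.1

For Gamma(k, scale θ): mean = kθ, variance = kθ², so CV = 1/√k.
CV = 0.88, hence k = 1/CV² = 1.29.
Then θ = mean/k = 106/1.29 = 82.1.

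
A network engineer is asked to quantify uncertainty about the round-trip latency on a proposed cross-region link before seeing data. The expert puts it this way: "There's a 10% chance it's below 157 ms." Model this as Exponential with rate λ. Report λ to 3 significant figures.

λ ≈ 0.000671

P(T < 157.0) = 1 − e^(−λ·157.0) = 0.1, so λ = −ln(1−0.1)/157.0 = −ln(0.9)/157.0 = 0.000671.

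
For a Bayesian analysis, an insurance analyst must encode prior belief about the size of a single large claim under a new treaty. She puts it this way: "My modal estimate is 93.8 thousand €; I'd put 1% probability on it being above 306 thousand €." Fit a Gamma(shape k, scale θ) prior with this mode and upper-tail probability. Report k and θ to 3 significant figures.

Gamma(k,θ) with k>1 has mode (k−1)θ, so θ = 93.8/(k−1).
Need P(X < 306) = 0.99 with θ tied to k this way. Start at k = 2, θ = 93.8: P(X<306) ≈ 0.837.
Too low — raise k to concentrate. Iterating converges to k ≈ 4.15.
Then θ = 93.8/(4.15−1) ≈ 29.7.

k ≈ 4.15, θ ≈ 29.7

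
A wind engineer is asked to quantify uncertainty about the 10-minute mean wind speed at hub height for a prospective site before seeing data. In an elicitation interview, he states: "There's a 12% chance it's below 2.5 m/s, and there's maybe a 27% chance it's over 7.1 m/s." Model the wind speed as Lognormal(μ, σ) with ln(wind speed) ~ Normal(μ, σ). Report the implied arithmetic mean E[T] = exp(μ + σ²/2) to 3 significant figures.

E[T] ≈ 5.89 m/s

If T ~ Lognormal(μ,σ) then ln T ~ Normal(μ,σ), so the p-quantile of ln T is μ + z_p·σ.
ln(2.5) = 0.9163 and ln(7.1) = 1.96; z_{0.12} = -1.175, z_{0.73} = 0.6128.
σ = (1.96 − 0.9163)/(0.6128 − (-1.175)) = 0.584.
μ = 0.9163 − (-1.175)·0.584 = 1.602.
E[T] = exp(μ + σ²/2) = exp(1.602 + 0.1704) = 5.89 m/s.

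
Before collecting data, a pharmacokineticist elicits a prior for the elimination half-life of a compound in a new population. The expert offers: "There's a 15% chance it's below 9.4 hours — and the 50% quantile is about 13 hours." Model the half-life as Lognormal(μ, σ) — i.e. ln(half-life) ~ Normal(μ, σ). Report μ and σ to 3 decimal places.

If T ~ Lognormal(μ,σ) then ln T ~ Normal(μ,σ), so the p-quantile of ln T is μ + z_p·σ.
ln(9.4) = 2.241 and ln(13) = 2.565; z_{0.15} = -1.036, z_{0.5} = 0.
σ = (2.565 − 2.241)/(0 − (-1.036)) = 0.313.
μ = 2.241 − (-1.036)·0.313 = 2.565.

μ ≈ 2.565, σ ≈ 0.313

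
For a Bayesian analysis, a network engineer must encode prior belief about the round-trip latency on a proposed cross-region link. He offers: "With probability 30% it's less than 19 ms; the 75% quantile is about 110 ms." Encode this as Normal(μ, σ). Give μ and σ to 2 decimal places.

μ = 58.80, σ = 75.90

For Normal(μ,σ), the p-quantile is μ + z_p·σ. Here z_{0.3} = -0.5244, z_{0.75} = 0.6745.
So 19 = μ − 0.5244σ and 110 = μ + 0.6745σ.
Subtracting: σ = (110 − 19)/(0.6745 − (-0.5244)) = 75.90.
Then μ = 19 − (-0.5244)·75.90 = 58.80.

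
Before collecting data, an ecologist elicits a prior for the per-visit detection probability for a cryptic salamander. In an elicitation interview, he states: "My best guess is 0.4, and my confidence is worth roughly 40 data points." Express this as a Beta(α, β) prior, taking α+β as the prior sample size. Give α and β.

Under the effective-sample-size interpretation, Beta(α, β) has prior mean α/(α+β) and prior sample size α+β.
So α+β = 40 and α/(α+β) = 0.4, giving α = 0.4·40 = 16 and β = 40 − 16 = 24.

α = 16, β = 24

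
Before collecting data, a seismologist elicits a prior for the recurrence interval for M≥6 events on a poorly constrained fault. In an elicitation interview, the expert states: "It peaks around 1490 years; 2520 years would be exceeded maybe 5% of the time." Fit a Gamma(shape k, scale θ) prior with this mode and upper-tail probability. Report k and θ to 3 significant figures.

k ≈ 11.1, θ ≈ 147

Gamma(k,θ) with k>1 has mode (k−1)θ, so θ = 1490/(k−1).
Need P(X < 2520) = 0.95 with θ tied to k this way. Start at k = 2, θ = 1490: P(X<2520) ≈ 0.504.
Too low — raise k to concentrate. Iterating converges to k ≈ 11.1.
Then θ = 1490/(11.1−1) ≈ 147.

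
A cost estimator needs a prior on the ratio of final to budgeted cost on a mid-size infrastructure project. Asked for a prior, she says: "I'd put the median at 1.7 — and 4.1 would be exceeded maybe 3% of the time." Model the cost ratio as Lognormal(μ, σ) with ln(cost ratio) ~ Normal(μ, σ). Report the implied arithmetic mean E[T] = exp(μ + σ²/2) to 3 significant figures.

E[T] ≈ 1.9

If T ~ Lognormal(μ,σ) then ln T ~ Normal(μ,σ), so the p-quantile of ln T is μ + z_p·σ.
ln(1.7) = 0.5306 and ln(4.1) = 1.411; z_{0.5} = 0, z_{0.97} = 1.881.
σ = (1.411 − 0.5306)/(1.881 − (0)) = 0.468.
μ = 0.5306 − (0)·0.468 = 0.531.
E[T] = exp(μ + σ²/2) = exp(0.531 + 0.1095) = 1.9.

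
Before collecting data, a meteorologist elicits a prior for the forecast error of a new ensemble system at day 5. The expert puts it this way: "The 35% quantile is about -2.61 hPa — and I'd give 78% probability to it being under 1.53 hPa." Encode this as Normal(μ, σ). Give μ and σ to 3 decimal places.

μ = -1.232, σ = 3.577

The p-quantile of Normal(μ,σ) is μ + z_p·σ, with z_{0.35} = -0.3853 and z_{0.78} = 0.7722.
Eliminate σ: μ = (z₂·x₁ − z₁·x₂)/(z₂ − z₁) = (0.7722·-2.61 − (-0.3853)·1.53)/1.158 = -1.232.
Then σ = (x₂ − x₁)/(z₂ − z₁) = (1.53 − -2.61)/1.158 = 3.577.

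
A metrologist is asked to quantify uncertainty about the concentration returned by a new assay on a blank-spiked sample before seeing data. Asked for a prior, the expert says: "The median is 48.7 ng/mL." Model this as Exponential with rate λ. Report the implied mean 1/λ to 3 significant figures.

Exponential median = ln 2 / λ, so λ = ln 2 / 48.7 = 0.0142.
Mean = 1/λ = 70.3 ng/mL.

mean ≈ 70.3 ng/mL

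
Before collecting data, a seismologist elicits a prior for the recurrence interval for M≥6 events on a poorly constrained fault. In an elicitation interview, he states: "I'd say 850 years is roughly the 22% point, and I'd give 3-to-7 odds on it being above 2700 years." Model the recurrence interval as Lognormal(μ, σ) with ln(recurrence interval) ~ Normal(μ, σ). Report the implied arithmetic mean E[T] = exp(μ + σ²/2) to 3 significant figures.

If T ~ Lognormal(μ,σ) then ln T ~ Normal(μ,σ), so the p-quantile of ln T is μ + z_p·σ.
ln(850) = 6.745 and ln(2700) = 7.901; z_{0.22} = -0.7722, z_{0.7} = 0.5244.
σ = (7.901 − 6.745)/(0.5244 − (-0.7722)) = 0.891.
μ = 6.745 − (-0.7722)·0.891 = 7.434.
E[T] = exp(μ + σ²/2) = exp(7.434 + 0.3973) = 2520 years.

E[T] ≈ 2520 years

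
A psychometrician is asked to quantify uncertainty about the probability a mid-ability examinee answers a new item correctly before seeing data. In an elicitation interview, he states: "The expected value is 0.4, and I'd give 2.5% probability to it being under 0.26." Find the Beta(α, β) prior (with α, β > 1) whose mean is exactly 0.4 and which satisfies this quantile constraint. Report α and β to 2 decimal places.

α ≈ 17.08, β ≈ 25.62

With mean 0.4 fixed, write α = 0.4s, β = 0.6s where s = α+β.
Need P(θ < 0.26) = 0.025 under Beta(0.4s, 0.6s). Normal approximation: (q−m)/√(m(1−m)/s) ≈ z_{0.025} = -1.96, so s ≈ 0.4·0.6·(-1.96)²/(0.26−0.4)² = 47.0.
At s = 47.0: P(θ<0.26) ≈ 0.020. Adjusting to match 0.025 gives s ≈ 42.71.
So α = 0.4·42.71 ≈ 17.08, β = 0.6·42.71 ≈ 25.62.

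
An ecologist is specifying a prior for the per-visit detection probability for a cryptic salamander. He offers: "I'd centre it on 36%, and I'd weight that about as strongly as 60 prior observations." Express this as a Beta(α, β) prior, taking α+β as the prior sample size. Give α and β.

Under the effective-sample-size interpretation, Beta(α, β) has prior mean α/(α+β) and prior sample size α+β.
So α+β = 60 and α/(α+β) = 0.36, giving α = 0.36·60 = 21.6 and β = 60 − 21.6 = 38.4.

α = 21.6, β = 38.4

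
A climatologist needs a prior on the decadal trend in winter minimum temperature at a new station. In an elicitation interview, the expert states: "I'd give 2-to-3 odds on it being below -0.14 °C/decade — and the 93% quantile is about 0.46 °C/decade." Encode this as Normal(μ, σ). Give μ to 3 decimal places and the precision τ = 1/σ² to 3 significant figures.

μ = -0.052, τ = 8.31

For Normal(μ,σ), the p-quantile is μ + z_p·σ. Here z_{0.4} = -0.2533, z_{0.93} = 1.476.
So -0.14 = μ − 0.2533σ and 0.46 = μ + 1.476σ.
Subtracting: σ = (0.46 − -0.14)/(1.476 − (-0.2533)) = 0.347.
Then μ = -0.14 − (-0.2533)·0.347 = -0.052.
Precision τ = 1/σ² = 1/0.347² = 8.31.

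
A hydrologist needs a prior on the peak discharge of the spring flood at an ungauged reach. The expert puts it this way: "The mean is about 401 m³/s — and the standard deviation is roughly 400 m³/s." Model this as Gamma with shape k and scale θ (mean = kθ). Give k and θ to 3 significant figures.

For Gamma(k, scale θ): mean = kθ, variance = kθ², so CV = 1/√k.
CV = SD/mean = 400/401 = 0.9975, hence k = 1/CV² = 1.01.
Then θ = mean/k = 401/1.01 = 399.

k ≈ 1.01, θ ≈ 399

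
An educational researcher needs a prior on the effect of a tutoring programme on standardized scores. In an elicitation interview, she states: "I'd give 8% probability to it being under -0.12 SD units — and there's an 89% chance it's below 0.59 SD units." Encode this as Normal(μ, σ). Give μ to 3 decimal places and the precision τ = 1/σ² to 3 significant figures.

For Normal(μ,σ), the p-quantile is μ + z_p·σ. Here z_{0.08} = -1.405, z_{0.89} = 1.227.
So -0.12 = μ − 1.405σ and 0.59 = μ + 1.227σ.
Subtracting: σ = (0.59 − -0.12)/(1.227 − (-1.405)) = 0.270.
Then μ = -0.12 − (-1.405)·0.270 = 0.259.
Precision τ = 1/σ² = 1/0.2698² = 13.7.

μ = 0.259, τ = 13.7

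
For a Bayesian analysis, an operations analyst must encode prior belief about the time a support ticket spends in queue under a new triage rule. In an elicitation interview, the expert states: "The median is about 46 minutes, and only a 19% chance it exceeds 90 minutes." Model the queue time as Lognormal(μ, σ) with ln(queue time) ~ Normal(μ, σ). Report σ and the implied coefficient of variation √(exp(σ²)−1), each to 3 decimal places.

If T ~ Lognormal(μ,σ) then ln T ~ Normal(μ,σ), so the p-quantile of ln T is μ + z_p·σ.
ln(46) = 3.829 and ln(90) = 4.5; z_{0.5} = 0, z_{0.81} = 0.8779.
σ = (4.5 − 3.829)/(0.8779 − (0)) = 0.765.
μ = 3.829 − (0)·0.765 = 3.829.
CV = √(exp(σ²)−1) = √(exp(0.5845)−1) = 0.891.

σ ≈ 0.765, CV ≈ 0.891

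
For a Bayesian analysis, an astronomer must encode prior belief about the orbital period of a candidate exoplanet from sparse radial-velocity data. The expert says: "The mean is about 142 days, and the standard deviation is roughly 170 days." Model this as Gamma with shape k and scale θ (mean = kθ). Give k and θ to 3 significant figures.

For Gamma(k, scale θ): mean = kθ, variance = kθ², so CV = 1/√k.
CV = SD/mean = 170/142 = 1.197, hence k = 1/CV² = 0.698.
Then θ = mean/k = 142/0.698 = 204.

k ≈ 0.698, θ ≈ 204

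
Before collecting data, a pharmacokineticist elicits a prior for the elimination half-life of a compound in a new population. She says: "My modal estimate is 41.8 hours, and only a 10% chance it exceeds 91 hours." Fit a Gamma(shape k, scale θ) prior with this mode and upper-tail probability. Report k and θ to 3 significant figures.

k ≈ 4.18, θ ≈ 13.2

Gamma(k,θ) with k>1 has mode (k−1)θ, so θ = 41.8/(k−1).
Need P(X < 91) = 0.9 with θ tied to k this way. Start at k = 2, θ = 41.8: P(X<91) ≈ 0.640.
Too low — raise k to concentrate. Iterating converges to k ≈ 4.18.
Then θ = 41.8/(4.18−1) ≈ 13.2.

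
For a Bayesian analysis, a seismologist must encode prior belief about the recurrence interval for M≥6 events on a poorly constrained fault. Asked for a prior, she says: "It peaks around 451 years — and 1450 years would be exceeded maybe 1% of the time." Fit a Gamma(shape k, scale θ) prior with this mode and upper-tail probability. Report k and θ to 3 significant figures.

Gamma(k,θ) with k>1 has mode (k−1)θ, so θ = 451/(k−1).
Need P(X < 1450) = 0.99 with θ tied to k this way. Start at k = 2, θ = 451: P(X<1450) ≈ 0.831.
Too low — raise k to concentrate. Iterating converges to k ≈ 4.25.
Then θ = 451/(4.25−1) ≈ 139.

k ≈ 4.25, θ ≈ 139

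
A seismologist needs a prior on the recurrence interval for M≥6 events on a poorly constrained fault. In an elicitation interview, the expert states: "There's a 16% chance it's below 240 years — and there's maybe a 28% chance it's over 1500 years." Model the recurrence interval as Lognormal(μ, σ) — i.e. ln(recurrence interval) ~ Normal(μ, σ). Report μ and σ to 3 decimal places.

μ ≈ 6.636, σ ≈ 1.162

If T ~ Lognormal(μ,σ) then ln T ~ Normal(μ,σ), so the p-quantile of ln T is μ + z_p·σ.
ln(240) = 5.481 and ln(1500) = 7.313; z_{0.16} = -0.9945, z_{0.72} = 0.5828.
σ = (7.313 − 5.481)/(0.5828 − (-0.9945)) = 1.162.
μ = 5.481 − (-0.9945)·1.162 = 6.636.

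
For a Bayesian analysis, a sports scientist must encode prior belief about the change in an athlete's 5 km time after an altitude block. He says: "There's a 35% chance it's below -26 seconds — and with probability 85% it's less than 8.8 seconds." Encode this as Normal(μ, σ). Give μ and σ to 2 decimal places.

μ = -16.57, σ = 24.48

For Normal(μ,σ), the p-quantile is μ + z_p·σ. Here z_{0.35} = -0.3853, z_{0.85} = 1.036.
So -26 = μ − 0.3853σ and 8.8 = μ + 1.036σ.
Subtracting: σ = (8.8 − -26)/(1.036 − (-0.3853)) = 24.48.
Then μ = -26 − (-0.3853)·24.48 = -16.57.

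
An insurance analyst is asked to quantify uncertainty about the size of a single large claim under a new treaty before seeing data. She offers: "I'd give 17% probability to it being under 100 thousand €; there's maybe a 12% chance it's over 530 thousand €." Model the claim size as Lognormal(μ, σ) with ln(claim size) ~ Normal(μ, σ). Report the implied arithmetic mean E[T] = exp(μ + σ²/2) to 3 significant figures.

E[T] ≈ 287 thousand €

If T ~ Lognormal(μ,σ) then ln T ~ Normal(μ,σ), so the p-quantile of ln T is μ + z_p·σ.
ln(100) = 4.605 and ln(530) = 6.273; z_{0.17} = -0.9542, z_{0.88} = 1.175.
σ = (6.273 − 4.605)/(1.175 − (-0.9542)) = 0.783.
μ = 4.605 − (-0.9542)·0.783 = 5.353.
E[T] = exp(μ + σ²/2) = exp(5.353 + 0.3068) = 287 thousand €.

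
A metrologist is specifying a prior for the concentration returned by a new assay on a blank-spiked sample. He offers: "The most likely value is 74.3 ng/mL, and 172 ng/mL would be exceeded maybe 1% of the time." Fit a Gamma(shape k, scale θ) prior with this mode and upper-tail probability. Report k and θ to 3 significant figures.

Gamma(k,θ) with k>1 has mode (k−1)θ, so θ = 74.3/(k−1).
Need P(X < 172) = 0.99 with θ tied to k this way. Start at k = 2, θ = 74.3: P(X<172) ≈ 0.673.
Too low — raise k to concentrate. Iterating converges to k ≈ 7.77.
Then θ = 74.3/(7.77−1) ≈ 11.

k ≈ 7.77, θ ≈ 11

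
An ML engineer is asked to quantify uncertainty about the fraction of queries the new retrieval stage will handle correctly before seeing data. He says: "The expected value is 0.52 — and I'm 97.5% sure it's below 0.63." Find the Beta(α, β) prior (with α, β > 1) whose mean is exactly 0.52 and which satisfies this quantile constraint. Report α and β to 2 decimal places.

With mean 0.52 fixed, write α = 0.52s, β = 0.48s where s = α+β.
Need P(θ < 0.63) = 0.975 under Beta(0.52s, 0.48s). Normal approximation: (q−m)/√(m(1−m)/s) ≈ z_{0.975} = 1.96, so s ≈ 0.52·0.48·(1.96)²/(0.63−0.52)² = 79.2.
At s = 79.2: P(θ<0.63) ≈ 0.977. Adjusting to match 0.975 gives s ≈ 77.10.
So α = 0.52·77.10 ≈ 40.09, β = 0.48·77.10 ≈ 37.01.

α ≈ 40.09, β ≈ 37.01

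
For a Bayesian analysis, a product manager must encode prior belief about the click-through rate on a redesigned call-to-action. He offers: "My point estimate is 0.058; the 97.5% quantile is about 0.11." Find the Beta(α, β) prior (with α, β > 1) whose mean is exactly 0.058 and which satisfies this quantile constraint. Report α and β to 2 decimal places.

α ≈ 6.05, β ≈ 98.21

With mean 0.058 fixed, write α = 0.058s, β = 0.942s where s = α+β.
Need P(θ < 0.11) = 0.975 under Beta(0.058s, 0.942s). Normal approximation: (q−m)/√(m(1−m)/s) ≈ z_{0.975} = 1.96, so s ≈ 0.058·0.942·(1.96)²/(0.11−0.058)² = 77.6.
At s = 77.6: P(θ<0.11) ≈ 0.958. Adjusting to match 0.975 gives s ≈ 104.26.
So α = 0.058·104.26 ≈ 6.05, β = 0.942·104.26 ≈ 98.21.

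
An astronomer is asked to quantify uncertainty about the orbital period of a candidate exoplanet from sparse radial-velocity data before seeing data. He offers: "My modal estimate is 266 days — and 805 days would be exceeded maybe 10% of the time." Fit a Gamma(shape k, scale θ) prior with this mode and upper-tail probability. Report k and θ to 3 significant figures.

k ≈ 2.55, θ ≈ 172

Gamma(k,θ) with k>1 has mode (k−1)θ, so θ = 266/(k−1).
Need P(X < 805) = 0.9 with θ tied to k this way. Start at k = 2, θ = 266: P(X<805) ≈ 0.805.
Too low — raise k to concentrate. Iterating converges to k ≈ 2.55.
Then θ = 266/(2.55−1) ≈ 172.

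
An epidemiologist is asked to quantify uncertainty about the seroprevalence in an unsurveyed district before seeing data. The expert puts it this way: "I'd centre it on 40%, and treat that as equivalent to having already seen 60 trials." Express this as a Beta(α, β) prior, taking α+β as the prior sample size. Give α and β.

Under the effective-sample-size interpretation, Beta(α, β) has prior mean α/(α+β) and prior sample size α+β.
So α+β = 60 and α/(α+β) = 0.4, giving α = 0.4·60 = 24 and β = 60 − 24 = 36.

α = 24, β = 36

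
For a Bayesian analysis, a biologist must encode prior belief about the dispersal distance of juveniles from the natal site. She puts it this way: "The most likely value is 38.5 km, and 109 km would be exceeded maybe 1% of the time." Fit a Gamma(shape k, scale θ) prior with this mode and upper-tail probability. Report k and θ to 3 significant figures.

Gamma(k,θ) with k>1 has mode (k−1)θ, so θ = 38.5/(k−1).
Need P(X < 109) = 0.99 with θ tied to k this way. Start at k = 2, θ = 38.5: P(X<109) ≈ 0.774.
Too low — raise k to concentrate. Iterating converges to k ≈ 5.21.
Then θ = 38.5/(5.21−1) ≈ 9.14.

k ≈ 5.21, θ ≈ 9.14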